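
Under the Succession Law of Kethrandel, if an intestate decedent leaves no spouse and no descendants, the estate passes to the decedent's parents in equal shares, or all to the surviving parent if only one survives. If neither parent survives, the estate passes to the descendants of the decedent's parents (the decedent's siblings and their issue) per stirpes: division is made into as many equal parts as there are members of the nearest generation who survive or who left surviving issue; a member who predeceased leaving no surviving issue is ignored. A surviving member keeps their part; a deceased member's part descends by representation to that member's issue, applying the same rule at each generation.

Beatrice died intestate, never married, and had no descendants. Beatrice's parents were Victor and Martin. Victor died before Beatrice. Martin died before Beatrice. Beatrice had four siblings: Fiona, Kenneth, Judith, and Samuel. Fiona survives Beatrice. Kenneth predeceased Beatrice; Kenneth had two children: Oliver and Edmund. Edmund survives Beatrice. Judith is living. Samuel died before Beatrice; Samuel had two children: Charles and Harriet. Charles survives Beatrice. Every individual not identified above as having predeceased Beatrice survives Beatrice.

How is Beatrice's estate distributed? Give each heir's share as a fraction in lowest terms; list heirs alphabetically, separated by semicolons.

Neither parent survives and there are no descendants, so the estate passes to Beatrice's siblings and their issue per stirpes.
The estate is divided into 4 equal shares of 1/4 among Fiona, Kenneth, Judith, Samuel.
Fiona is living and takes 1/4.
Kenneth predeceased; the 1/4 allotted to Kenneth's branch passes to Kenneth's issue by representation.
The 1/4 is divided into 2 equal shares of 1/8 among Oliver, Edmund.
Oliver is living and takes 1/8.
Edmund is living and takes 1/8.
Judith is living and takes 1/4.
Samuel predeceased; the 1/4 allotted to Samuel's branch passes to Samuel's issue by representation.
The 1/4 is divided into 2 equal shares of 1/8 among Charles, Harriet.
Charles is living and takes 1/8.
Harriet is living and takes 1/8.

Charles 1/8; Edmund 1/8; Fiona 1/4; Harriet 1/8; Judith 1/4; Oliver 1/8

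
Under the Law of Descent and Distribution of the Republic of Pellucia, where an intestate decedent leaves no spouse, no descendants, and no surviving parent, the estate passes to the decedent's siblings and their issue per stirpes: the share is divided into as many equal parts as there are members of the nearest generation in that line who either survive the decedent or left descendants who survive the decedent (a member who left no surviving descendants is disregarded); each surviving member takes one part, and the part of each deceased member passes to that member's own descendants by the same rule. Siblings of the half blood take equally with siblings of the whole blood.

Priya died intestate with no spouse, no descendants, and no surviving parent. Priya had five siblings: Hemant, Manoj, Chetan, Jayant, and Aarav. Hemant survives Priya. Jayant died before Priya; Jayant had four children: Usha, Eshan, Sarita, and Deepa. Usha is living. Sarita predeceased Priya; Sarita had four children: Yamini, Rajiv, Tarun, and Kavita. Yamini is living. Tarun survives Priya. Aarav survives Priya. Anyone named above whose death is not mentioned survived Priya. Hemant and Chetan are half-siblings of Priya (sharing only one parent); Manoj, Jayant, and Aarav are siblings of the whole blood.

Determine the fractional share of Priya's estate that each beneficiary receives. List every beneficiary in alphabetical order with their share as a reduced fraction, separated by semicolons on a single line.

No spouse, descendants, or parent survives, so the estate passes to Priya's siblings per stirpes.
Half-blood and whole-blood siblings take equally under the stated rule.
The estate is divided into 5 equal shares of 1/5 among Hemant, Manoj, Chetan, Jayant, Aarav.
Hemant is living and takes 1/5.
Manoj is living and takes 1/5.
Chetan is living and takes 1/5.
Jayant predeceased; the 1/5 allotted to Jayant's branch passes to Jayant's issue by representation.
The 1/5 is divided into 4 equal shares of 1/20 among Usha, Eshan, Sarita, Deepa.
Usha is living and takes 1/20.
Eshan is living and takes 1/20.
Sarita predeceased; the 1/20 allotted to Sarita's branch passes to Sarita's issue by representation.
The 1/20 is divided into 4 equal shares of 1/80 among Yamini, Rajiv, Tarun, Kavita.
Yamini is living and takes 1/80.
Rajiv is living and takes 1/80.
Tarun is living and takes 1/80.
Kavita is living and takes 1/80.
Deepa is living and takes 1/20.
Aarav is living and takes 1/5.

Aarav 1/5; Chetan 1/5; Deepa 1/20; Eshan 1/20; Hemant 1/5; Kavita 1/80; Manoj 1/5; Rajiv 1/80; Tarun 1/80; Usha 1/20; Yamini 1/80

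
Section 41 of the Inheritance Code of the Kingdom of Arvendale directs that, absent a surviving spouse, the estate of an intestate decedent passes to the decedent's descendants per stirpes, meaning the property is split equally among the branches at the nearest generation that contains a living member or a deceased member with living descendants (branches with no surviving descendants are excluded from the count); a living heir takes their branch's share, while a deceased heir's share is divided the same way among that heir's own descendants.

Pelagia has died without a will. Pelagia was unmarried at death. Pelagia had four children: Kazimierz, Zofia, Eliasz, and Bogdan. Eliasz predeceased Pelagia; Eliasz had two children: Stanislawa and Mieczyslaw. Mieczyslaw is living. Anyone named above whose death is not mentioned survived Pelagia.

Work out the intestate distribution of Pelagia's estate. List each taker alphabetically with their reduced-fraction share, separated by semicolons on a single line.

There is no surviving spouse, so the entire estate passes to Pelagia's descendants per stirpes.
The estate is divided into 4 equal shares of 1/4 among Kazimierz, Zofia, Eliasz, Bogdan.
Kazimierz is living and takes 1/4.
Zofia is living and takes 1/4.
Eliasz predeceased; the 1/4 allotted to Eliasz's branch passes to Eliasz's issue by representation.
The 1/4 is divided into 2 equal shares of 1/8 among Stanislawa, Mieczyslaw.
Stanislawa is living and takes 1/8.
Mieczyslaw is living and takes 1/8.
Bogdan is living and takes 1/4.

Bogdan 1/4; Kazimierz 1/4; Mieczyslaw 1/8; Stanislawa 1/8; Zofia 1/4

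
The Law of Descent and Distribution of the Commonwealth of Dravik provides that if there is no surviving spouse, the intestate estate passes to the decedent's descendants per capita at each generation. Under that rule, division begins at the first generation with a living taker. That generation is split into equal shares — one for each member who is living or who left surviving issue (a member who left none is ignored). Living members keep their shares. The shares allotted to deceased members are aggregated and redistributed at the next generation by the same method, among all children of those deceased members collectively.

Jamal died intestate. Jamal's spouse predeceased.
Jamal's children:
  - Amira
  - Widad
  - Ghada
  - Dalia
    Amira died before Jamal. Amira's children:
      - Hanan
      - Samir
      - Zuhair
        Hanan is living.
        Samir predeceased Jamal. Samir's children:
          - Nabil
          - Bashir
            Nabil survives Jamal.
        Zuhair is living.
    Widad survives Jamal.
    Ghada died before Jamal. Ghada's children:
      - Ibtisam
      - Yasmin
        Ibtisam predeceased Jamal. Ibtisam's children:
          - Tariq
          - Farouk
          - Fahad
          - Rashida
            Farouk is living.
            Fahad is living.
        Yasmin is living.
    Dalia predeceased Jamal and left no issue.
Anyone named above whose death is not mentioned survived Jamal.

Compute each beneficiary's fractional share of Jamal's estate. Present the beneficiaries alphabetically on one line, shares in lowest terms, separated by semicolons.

Bashir 2/45; Fahad 2/45; Farouk 2/45; Hanan 2/15; Nabil 2/45; Rashida 2/45; Tariq 2/45; Widad 1/3; Yasmin 2/15; Zuhair 2/15

There is no surviving spouse, so the entire estate passes to Jamal's descendants per capita at each generation.
At generation 1 (Amira, Widad, Ghada) there are 3 shares of (1)/3 = 1/3 each.
Living: Widad — each takes 1/3.
Deceased: Amira and Ghada. Their combined 2/3 is pooled and carried to generation 2.
At generation 2 (Hanan, Samir, Zuhair, Ibtisam, Yasmin) there are 5 shares of (2/3)/5 = 2/15 each.
Living: Hanan, Zuhair, and Yasmin — each takes 2/15.
Deceased: Samir and Ibtisam. Their combined 4/15 is pooled and carried to generation 3.
At generation 3 (Nabil, Bashir, Tariq, Farouk, Fahad, Rashida) there are 6 shares of (4/15)/6 = 2/45 each.
Living: Nabil, Bashir, Tariq, Farouk, Fahad, and Rashida — each takes 2/45.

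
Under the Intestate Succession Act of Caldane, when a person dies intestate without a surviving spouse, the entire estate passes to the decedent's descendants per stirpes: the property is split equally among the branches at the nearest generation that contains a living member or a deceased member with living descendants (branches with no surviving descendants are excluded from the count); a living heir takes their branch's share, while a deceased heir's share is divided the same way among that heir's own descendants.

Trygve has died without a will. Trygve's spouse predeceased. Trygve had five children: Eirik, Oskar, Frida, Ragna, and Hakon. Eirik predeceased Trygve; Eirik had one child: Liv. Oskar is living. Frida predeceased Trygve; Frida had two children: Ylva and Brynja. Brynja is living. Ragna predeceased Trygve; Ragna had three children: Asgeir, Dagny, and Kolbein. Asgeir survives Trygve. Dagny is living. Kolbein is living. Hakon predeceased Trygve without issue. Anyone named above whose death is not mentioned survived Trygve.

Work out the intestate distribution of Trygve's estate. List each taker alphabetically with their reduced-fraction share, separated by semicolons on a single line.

Asgeir 1/12; Brynja 1/8; Dagny 1/12; Kolbein 1/12; Liv 1/4; Oskar 1/4; Ylva 1/8

There is no surviving spouse, so the entire estate passes to Trygve's descendants per stirpes.
Hakon left no surviving issue, so that branch lapses and is disregarded.
The estate is divided into 4 equal shares of 1/4 among Eirik, Oskar, Frida, Ragna.
Eirik predeceased; the 1/4 allotted to Eirik's branch passes to Eirik's issue by representation.
Liv is the sole taker at this level and receives the full 1/4.
Oskar is living and takes 1/4.
Frida predeceased; the 1/4 allotted to Frida's branch passes to Frida's issue by representation.
The 1/4 is divided into 2 equal shares of 1/8 among Ylva, Brynja.
Ylva is living and takes 1/8.
Brynja is living and takes 1/8.
Ragna predeceased; the 1/4 allotted to Ragna's branch passes to Ragna's issue by representation.
The 1/4 is divided into 3 equal shares of 1/12 among Asgeir, Dagny, Kolbein.
Asgeir is living and takes 1/12.
Dagny is living and takes 1/12.
Kolbein is living and takes 1/12.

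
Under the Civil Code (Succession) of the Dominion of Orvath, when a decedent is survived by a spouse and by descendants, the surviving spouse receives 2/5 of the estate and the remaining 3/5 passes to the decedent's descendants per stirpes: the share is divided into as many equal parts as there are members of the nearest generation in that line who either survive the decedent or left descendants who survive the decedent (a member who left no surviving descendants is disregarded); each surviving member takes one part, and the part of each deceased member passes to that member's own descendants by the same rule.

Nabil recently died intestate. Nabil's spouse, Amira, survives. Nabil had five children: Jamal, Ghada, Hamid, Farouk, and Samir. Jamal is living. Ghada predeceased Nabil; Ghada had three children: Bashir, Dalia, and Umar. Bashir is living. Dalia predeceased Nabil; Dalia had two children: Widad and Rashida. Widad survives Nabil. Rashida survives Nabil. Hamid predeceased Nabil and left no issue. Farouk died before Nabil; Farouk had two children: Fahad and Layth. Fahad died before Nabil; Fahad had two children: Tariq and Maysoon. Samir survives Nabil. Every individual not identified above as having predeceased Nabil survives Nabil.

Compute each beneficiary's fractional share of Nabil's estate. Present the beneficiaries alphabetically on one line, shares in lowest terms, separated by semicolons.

Amira, as surviving spouse, takes 2/5.
The remaining 3/5 passes to Nabil's descendants per stirpes.
Hamid left no surviving issue, so that branch lapses and is disregarded.
The 3/5 is divided into 4 equal shares of 3/20 among Jamal, Ghada, Farouk, Samir.
Jamal is living and takes 3/20.
Ghada predeceased; the 3/20 allotted to Ghada's branch passes to Ghada's issue by representation.
The 3/20 is divided into 3 equal shares of 1/20 among Bashir, Dalia, Umar.
Bashir is living and takes 1/20.
Dalia predeceased; the 1/20 allotted to Dalia's branch passes to Dalia's issue by representation.
The 1/20 is divided into 2 equal shares of 1/40 among Widad, Rashida.
Widad is living and takes 1/40.
Rashida is living and takes 1/40.
Umar is living and takes 1/20.
Farouk predeceased; the 3/20 allotted to Farouk's branch passes to Farouk's issue by representation.
The 3/20 is divided into 2 equal shares of 3/40 among Fahad, Layth.
Fahad predeceased; the 3/40 allotted to Fahad's branch passes to Fahad's issue by representation.
The 3/40 is divided into 2 equal shares of 3/80 among Tariq, Maysoon.
Tariq is living and takes 3/80.
Maysoon is living and takes 3/80.
Layth is living and takes 3/40.
Samir is living and takes 3/20.

Amira 2/5; Bashir 1/20; Jamal 3/20; Layth 3/40; Maysoon 3/80; Rashida 1/40; Samir 3/20; Tariq 3/80; Umar 1/20; Widad 1/40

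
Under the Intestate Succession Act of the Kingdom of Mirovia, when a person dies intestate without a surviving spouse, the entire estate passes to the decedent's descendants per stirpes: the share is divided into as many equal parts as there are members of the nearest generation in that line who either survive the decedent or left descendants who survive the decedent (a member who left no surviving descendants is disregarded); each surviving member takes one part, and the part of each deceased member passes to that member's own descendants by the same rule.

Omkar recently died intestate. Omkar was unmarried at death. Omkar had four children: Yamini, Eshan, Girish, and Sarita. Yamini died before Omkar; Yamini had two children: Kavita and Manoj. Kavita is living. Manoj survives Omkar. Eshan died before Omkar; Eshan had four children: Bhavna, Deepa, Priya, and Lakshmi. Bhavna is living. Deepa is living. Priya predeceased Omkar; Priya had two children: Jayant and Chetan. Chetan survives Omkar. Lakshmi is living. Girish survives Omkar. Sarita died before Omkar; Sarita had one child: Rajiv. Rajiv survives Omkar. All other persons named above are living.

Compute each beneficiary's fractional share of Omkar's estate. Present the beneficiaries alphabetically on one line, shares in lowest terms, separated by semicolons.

There is no surviving spouse, so the entire estate passes to Omkar's descendants per stirpes.
The estate is divided into 4 equal shares of 1/4 among Yamini, Eshan, Girish, Sarita.
Yamini predeceased; the 1/4 allotted to Yamini's branch passes to Yamini's issue by representation.
The 1/4 is divided into 2 equal shares of 1/8 among Kavita, Manoj.
Kavita is living and takes 1/8.
Manoj is living and takes 1/8.
Eshan predeceased; the 1/4 allotted to Eshan's branch passes to Eshan's issue by representation.
The 1/4 is divided into 4 equal shares of 1/16 among Bhavna, Deepa, Priya, Lakshmi.
Bhavna is living and takes 1/16.
Deepa is living and takes 1/16.
Priya predeceased; the 1/16 allotted to Priya's branch passes to Priya's issue by representation.
The 1/16 is divided into 2 equal shares of 1/32 among Jayant, Chetan.
Jayant is living and takes 1/32.
Chetan is living and takes 1/32.
Lakshmi is living and takes 1/16.
Girish is living and takes 1/4.
Sarita predeceased; the 1/4 allotted to Sarita's branch passes to Sarita's issue by representation.
Rajiv is the sole taker at this level and receives the full 1/4.

Bhavna 1/16; Chetan 1/32; Deepa 1/16; Girish 1/4; Jayant 1/32; Kavita 1/8; Lakshmi 1/16; Manoj 1/8; Rajiv 1/4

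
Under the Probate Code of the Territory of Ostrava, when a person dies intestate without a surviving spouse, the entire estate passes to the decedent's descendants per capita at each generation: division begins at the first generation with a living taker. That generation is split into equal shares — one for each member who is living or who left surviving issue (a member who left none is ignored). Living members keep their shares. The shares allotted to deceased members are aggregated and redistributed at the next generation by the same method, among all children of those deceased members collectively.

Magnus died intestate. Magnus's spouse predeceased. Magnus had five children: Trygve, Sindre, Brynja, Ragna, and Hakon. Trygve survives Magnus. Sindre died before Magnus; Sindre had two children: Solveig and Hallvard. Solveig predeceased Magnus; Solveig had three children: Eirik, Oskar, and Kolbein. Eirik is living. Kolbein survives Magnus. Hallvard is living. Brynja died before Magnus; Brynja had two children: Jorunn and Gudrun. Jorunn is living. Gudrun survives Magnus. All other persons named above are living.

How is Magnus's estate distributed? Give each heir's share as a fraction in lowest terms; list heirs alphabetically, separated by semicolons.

There is no surviving spouse, so the entire estate passes to Magnus's descendants per capita at each generation.
At generation 1 (Trygve, Sindre, Brynja, Ragna, Hakon) there are 5 shares of (1)/5 = 1/5 each.
Living: Trygve, Ragna, and Hakon — each takes 1/5.
Deceased: Sindre and Brynja. Their combined 2/5 is pooled and carried to generation 2.
At generation 2 (Solveig, Hallvard, Jorunn, Gudrun) there are 4 shares of (2/5)/4 = 1/10 each.
Living: Hallvard, Jorunn, and Gudrun — each takes 1/10.
Deceased: Solveig. That 1/10 share is carried to generation 3.
At generation 3 (Eirik, Oskar, Kolbein) there are 3 shares of (1/10)/3 = 1/30 each.
Living: Eirik, Oskar, and Kolbein — each takes 1/30.

Eirik 1/30; Gudrun 1/10; Hakon 1/5; Hallvard 1/10; Jorunn 1/10; Kolbein 1/30; Oskar 1/30; Ragna 1/5; Trygve 1/5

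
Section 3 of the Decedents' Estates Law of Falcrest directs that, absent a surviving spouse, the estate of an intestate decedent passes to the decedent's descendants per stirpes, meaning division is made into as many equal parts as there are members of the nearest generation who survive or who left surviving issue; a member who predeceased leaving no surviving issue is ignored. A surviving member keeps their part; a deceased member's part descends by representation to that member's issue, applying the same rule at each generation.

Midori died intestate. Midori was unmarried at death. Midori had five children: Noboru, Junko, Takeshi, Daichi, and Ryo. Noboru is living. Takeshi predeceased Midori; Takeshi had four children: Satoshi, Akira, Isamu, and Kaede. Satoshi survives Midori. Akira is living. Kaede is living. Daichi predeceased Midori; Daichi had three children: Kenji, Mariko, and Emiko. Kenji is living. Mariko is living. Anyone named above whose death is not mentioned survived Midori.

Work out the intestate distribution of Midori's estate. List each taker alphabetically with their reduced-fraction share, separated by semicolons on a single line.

There is no surviving spouse, so the entire estate passes to Midori's descendants per stirpes.
The estate is divided into 5 equal shares of 1/5 among Noboru, Junko, Takeshi, Daichi, Ryo.
Noboru is living and takes 1/5.
Junko is living and takes 1/5.
Takeshi predeceased; the 1/5 allotted to Takeshi's branch passes to Takeshi's issue by representation.
The 1/5 is divided into 4 equal shares of 1/20 among Satoshi, Akira, Isamu, Kaede.
Satoshi is living and takes 1/20.
Akira is living and takes 1/20.
Isamu is living and takes 1/20.
Kaede is living and takes 1/20.
Daichi predeceased; the 1/5 allotted to Daichi's branch passes to Daichi's issue by representation.
The 1/5 is divided into 3 equal shares of 1/15 among Kenji, Mariko, Emiko.
Kenji is living and takes 1/15.
Mariko is living and takes 1/15.
Emiko is living and takes 1/15.
Ryo is living and takes 1/5.

Akira 1/20; Emiko 1/15; Isamu 1/20; Junko 1/5; Kaede 1/20; Kenji 1/15; Mariko 1/15; Noboru 1/5; Ryo 1/5; Satoshi 1/20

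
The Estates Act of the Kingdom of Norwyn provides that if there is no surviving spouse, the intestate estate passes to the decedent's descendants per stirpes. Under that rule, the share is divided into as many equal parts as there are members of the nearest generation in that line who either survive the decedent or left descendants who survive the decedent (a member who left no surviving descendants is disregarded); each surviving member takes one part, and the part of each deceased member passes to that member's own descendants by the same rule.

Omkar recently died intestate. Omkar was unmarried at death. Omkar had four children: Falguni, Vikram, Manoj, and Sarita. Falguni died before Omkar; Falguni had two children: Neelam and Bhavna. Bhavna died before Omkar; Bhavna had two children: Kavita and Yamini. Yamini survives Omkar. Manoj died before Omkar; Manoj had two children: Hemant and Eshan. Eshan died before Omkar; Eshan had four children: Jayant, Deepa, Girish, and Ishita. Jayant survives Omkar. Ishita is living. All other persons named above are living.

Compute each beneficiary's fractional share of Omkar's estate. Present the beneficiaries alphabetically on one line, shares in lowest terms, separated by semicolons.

Deepa 1/32; Girish 1/32; Hemant 1/8; Ishita 1/32; Jayant 1/32; Kavita 1/16; Neelam 1/8; Sarita 1/4; Vikram 1/4; Yamini 1/16

There is no surviving spouse, so the entire estate passes to Omkar's descendants per stirpes.
The estate is divided into 4 equal shares of 1/4 among Falguni, Vikram, Manoj, Sarita.
Falguni predeceased; the 1/4 allotted to Falguni's branch passes to Falguni's issue by representation.
The 1/4 is divided into 2 equal shares of 1/8 among Neelam, Bhavna.
Neelam is living and takes 1/8.
Bhavna predeceased; the 1/8 allotted to Bhavna's branch passes to Bhavna's issue by representation.
The 1/8 is divided into 2 equal shares of 1/16 among Kavita, Yamini.
Kavita is living and takes 1/16.
Yamini is living and takes 1/16.
Vikram is living and takes 1/4.
Manoj predeceased; the 1/4 allotted to Manoj's branch passes to Manoj's issue by representation.
The 1/4 is divided into 2 equal shares of 1/8 among Hemant, Eshan.
Hemant is living and takes 1/8.
Eshan predeceased; the 1/8 allotted to Eshan's branch passes to Eshan's issue by representation.
The 1/8 is divided into 4 equal shares of 1/32 among Jayant, Deepa, Girish, Ishita.
Jayant is living and takes 1/32.
Deepa is living and takes 1/32.
Girish is living and takes 1/32.
Ishita is living and takes 1/32.
Sarita is living and takes 1/4.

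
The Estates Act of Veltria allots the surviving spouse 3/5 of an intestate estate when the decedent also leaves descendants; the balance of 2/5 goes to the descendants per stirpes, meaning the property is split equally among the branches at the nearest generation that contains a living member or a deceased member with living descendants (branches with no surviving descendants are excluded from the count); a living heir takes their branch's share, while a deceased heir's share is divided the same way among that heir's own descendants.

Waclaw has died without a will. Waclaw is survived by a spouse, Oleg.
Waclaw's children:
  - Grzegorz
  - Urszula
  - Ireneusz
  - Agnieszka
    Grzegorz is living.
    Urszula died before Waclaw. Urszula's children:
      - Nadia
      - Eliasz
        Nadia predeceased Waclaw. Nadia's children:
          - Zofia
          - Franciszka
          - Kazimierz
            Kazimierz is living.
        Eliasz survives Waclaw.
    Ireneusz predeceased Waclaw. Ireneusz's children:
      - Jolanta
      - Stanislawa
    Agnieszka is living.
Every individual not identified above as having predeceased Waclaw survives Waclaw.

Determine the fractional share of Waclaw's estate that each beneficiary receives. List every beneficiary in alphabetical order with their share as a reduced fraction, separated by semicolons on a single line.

Agnieszka 1/10; Eliasz 1/20; Franciszka 1/60; Grzegorz 1/10; Jolanta 1/20; Kazimierz 1/60; Oleg 3/5; Stanislawa 1/20; Zofia 1/60

Oleg, as surviving spouse, takes 3/5.
The remaining 2/5 passes to Waclaw's descendants per stirpes.
The 2/5 is divided into 4 equal shares of 1/10 among Grzegorz, Urszula, Ireneusz, Agnieszka.
Grzegorz is living and takes 1/10.
Urszula predeceased; the 1/10 allotted to Urszula's branch passes to Urszula's issue by representation.
The 1/10 is divided into 2 equal shares of 1/20 among Nadia, Eliasz.
Nadia predeceased; the 1/20 allotted to Nadia's branch passes to Nadia's issue by representation.
The 1/20 is divided into 3 equal shares of 1/60 among Zofia, Franciszka, Kazimierz.
Zofia is living and takes 1/60.
Franciszka is living and takes 1/60.
Kazimierz is living and takes 1/60.
Eliasz is living and takes 1/20.
Ireneusz predeceased; the 1/10 allotted to Ireneusz's branch passes to Ireneusz's issue by representation.
The 1/10 is divided into 2 equal shares of 1/20 among Jolanta, Stanislawa.
Jolanta is living and takes 1/20.
Stanislawa is living and takes 1/20.
Agnieszka is living and takes 1/10.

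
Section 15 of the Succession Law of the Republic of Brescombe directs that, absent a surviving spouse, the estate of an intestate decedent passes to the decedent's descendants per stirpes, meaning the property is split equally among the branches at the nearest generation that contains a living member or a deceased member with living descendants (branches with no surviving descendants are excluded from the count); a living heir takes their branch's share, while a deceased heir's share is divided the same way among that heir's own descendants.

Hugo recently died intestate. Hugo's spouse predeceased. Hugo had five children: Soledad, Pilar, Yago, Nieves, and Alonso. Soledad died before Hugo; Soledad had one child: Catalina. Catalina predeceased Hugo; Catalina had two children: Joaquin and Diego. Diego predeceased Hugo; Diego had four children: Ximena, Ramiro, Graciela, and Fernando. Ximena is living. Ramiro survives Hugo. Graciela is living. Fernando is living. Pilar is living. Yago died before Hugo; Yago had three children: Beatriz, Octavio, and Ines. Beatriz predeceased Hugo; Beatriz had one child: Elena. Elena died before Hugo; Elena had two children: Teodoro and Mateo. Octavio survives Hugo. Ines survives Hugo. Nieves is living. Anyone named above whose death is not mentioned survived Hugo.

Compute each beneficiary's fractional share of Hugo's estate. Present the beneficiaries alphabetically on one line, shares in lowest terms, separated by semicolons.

There is no surviving spouse, so the entire estate passes to Hugo's descendants per stirpes.
The estate is divided into 5 equal shares of 1/5 among Soledad, Pilar, Yago, Nieves, Alonso.
Soledad predeceased; the 1/5 allotted to Soledad's branch passes to Soledad's issue by representation.
Catalina's line is the sole branch at this level, so the full 1/5 passes to Catalina's issue by representation.
The 1/5 is divided into 2 equal shares of 1/10 among Joaquin, Diego.
Joaquin is living and takes 1/10.
Diego predeceased; the 1/10 allotted to Diego's branch passes to Diego's issue by representation.
The 1/10 is divided into 4 equal shares of 1/40 among Ximena, Ramiro, Graciela, Fernando.
Ximena is living and takes 1/40.
Ramiro is living and takes 1/40.
Graciela is living and takes 1/40.
Fernando is living and takes 1/40.
Pilar is living and takes 1/5.
Yago predeceased; the 1/5 allotted to Yago's branch passes to Yago's issue by representation.
The 1/5 is divided into 3 equal shares of 1/15 among Beatriz, Octavio, Ines.
Beatriz predeceased; the 1/15 allotted to Beatriz's branch passes to Beatriz's issue by representation.
Elena's line is the sole branch at this level, so the full 1/15 passes to Elena's issue by representation.
The 1/15 is divided into 2 equal shares of 1/30 among Teodoro, Mateo.
Teodoro is living and takes 1/30.
Mateo is living and takes 1/30.
Octavio is living and takes 1/15.
Ines is living and takes 1/15.
Nieves is living and takes 1/5.
Alonso is living and takes 1/5.

Alonso 1/5; Fernando 1/40; Graciela 1/40; Ines 1/15; Joaquin 1/10; Mateo 1/30; Nieves 1/5; Octavio 1/15; Pilar 1/5; Ramiro 1/40; Teodoro 1/30; Ximena 1/40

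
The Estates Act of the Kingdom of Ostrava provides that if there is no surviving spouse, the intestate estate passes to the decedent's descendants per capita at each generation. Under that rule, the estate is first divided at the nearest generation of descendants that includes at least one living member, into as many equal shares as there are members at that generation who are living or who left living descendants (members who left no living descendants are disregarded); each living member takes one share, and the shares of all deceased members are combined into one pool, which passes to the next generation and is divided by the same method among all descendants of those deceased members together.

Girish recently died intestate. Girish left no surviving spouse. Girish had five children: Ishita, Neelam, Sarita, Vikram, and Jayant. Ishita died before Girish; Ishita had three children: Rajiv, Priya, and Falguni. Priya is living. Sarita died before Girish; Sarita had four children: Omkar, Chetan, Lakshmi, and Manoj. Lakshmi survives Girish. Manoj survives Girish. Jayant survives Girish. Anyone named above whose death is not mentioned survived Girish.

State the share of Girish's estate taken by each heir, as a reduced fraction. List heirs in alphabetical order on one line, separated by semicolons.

There is no surviving spouse, so the entire estate passes to Girish's descendants per capita at each generation.
At generation 1 (Ishita, Neelam, Sarita, Vikram, Jayant) there are 5 shares of (1)/5 = 1/5 each.
Living: Neelam, Vikram, and Jayant — each takes 1/5.
Deceased: Ishita and Sarita. Their combined 2/5 is pooled and carried to generation 2.
At generation 2 (Rajiv, Priya, Falguni, Omkar, Chetan, Lakshmi, Manoj) there are 7 shares of (2/5)/7 = 2/35 each.
Living: Rajiv, Priya, Falguni, Omkar, Chetan, Lakshmi, and Manoj — each takes 2/35.

Chetan 2/35; Falguni 2/35; Jayant 1/5; Lakshmi 2/35; Manoj 2/35; Neelam 1/5; Omkar 2/35; Priya 2/35; Rajiv 2/35; Vikram 1/5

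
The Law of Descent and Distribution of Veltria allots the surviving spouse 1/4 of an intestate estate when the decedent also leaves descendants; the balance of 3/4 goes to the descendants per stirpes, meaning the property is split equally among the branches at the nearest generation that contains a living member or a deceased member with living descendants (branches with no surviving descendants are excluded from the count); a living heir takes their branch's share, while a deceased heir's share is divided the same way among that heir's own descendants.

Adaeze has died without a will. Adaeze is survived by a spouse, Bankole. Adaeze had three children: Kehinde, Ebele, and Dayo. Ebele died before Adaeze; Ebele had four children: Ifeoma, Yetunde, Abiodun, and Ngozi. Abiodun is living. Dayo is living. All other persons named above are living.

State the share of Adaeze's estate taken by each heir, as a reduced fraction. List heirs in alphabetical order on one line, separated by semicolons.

Abiodun 1/16; Bankole 1/4; Dayo 1/4; Ifeoma 1/16; Kehinde 1/4; Ngozi 1/16; Yetunde 1/16

Bankole, as surviving spouse, takes 1/4.
The remaining 3/4 passes to Adaeze's descendants per stirpes.
The 3/4 is divided into 3 equal shares of 1/4 among Kehinde, Ebele, Dayo.
Kehinde is living and takes 1/4.
Ebele predeceased; the 1/4 allotted to Ebele's branch passes to Ebele's issue by representation.
The 1/4 is divided into 4 equal shares of 1/16 among Ifeoma, Yetunde, Abiodun, Ngozi.
Ifeoma is living and takes 1/16.
Yetunde is living and takes 1/16.
Abiodun is living and takes 1/16.
Ngozi is living and takes 1/16.
Dayo is living and takes 1/4.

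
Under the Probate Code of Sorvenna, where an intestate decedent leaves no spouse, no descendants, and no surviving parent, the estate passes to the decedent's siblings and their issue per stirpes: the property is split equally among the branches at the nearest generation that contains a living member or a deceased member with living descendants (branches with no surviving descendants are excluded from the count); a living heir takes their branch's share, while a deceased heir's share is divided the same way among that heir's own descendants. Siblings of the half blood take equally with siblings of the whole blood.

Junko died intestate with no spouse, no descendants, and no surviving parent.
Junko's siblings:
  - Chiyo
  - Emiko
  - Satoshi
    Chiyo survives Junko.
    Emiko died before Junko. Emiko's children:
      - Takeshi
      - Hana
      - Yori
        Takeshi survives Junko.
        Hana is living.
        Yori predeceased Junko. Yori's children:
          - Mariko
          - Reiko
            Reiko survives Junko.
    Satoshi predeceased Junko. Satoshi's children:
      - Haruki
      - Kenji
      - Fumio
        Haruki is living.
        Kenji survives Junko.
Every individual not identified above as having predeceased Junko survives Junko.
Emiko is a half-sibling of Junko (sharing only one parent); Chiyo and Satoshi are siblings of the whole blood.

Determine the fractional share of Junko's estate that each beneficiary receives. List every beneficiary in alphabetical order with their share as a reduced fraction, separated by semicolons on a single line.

Chiyo 1/3; Fumio 1/9; Hana 1/9; Haruki 1/9; Kenji 1/9; Mariko 1/18; Reiko 1/18; Takeshi 1/9

No spouse, descendants, or parent survives, so the estate passes to Junko's siblings per stirpes.
Half-blood and whole-blood siblings take equally under the stated rule.
The estate is divided into 3 equal shares of 1/3 among Chiyo, Emiko, Satoshi.
Chiyo is living and takes 1/3.
Emiko predeceased; the 1/3 allotted to Emiko's branch passes to Emiko's issue by representation.
The 1/3 is divided into 3 equal shares of 1/9 among Takeshi, Hana, Yori.
Takeshi is living and takes 1/9.
Hana is living and takes 1/9.
Yori predeceased; the 1/9 allotted to Yori's branch passes to Yori's issue by representation.
The 1/9 is divided into 2 equal shares of 1/18 among Mariko, Reiko.
Mariko is living and takes 1/18.
Reiko is living and takes 1/18.
Satoshi predeceased; the 1/3 allotted to Satoshi's branch passes to Satoshi's issue by representation.
The 1/3 is divided into 3 equal shares of 1/9 among Haruki, Kenji, Fumio.
Haruki is living and takes 1/9.
Kenji is living and takes 1/9.
Fumio is living and takes 1/9.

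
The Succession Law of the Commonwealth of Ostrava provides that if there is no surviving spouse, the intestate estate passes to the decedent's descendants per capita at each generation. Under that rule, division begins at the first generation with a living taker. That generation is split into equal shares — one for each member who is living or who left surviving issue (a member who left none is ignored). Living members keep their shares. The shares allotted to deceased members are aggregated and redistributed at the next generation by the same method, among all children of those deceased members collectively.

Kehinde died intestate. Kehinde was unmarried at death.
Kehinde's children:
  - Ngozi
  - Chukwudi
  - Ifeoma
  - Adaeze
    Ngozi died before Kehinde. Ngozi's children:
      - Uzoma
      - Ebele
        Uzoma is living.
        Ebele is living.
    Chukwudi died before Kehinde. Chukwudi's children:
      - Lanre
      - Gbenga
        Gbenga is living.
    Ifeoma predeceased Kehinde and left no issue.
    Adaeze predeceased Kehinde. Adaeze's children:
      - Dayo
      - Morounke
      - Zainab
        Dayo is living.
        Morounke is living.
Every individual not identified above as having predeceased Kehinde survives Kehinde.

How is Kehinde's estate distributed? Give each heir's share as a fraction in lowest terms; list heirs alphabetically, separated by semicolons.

There is no surviving spouse, so the entire estate passes to Kehinde's descendants per capita at each generation.
No one at generation 1 (Ngozi, Chukwudi, Adaeze) is living; moving to the next generation.
At generation 2 (Uzoma, Ebele, Lanre, Gbenga, Dayo, Morounke, Zainab) there are 7 shares of (1)/7 = 1/7 each.
Living: Uzoma, Ebele, Lanre, Gbenga, Dayo, Morounke, and Zainab — each takes 1/7.

Dayo 1/7; Ebele 1/7; Gbenga 1/7; Lanre 1/7; Morounke 1/7; Uzoma 1/7; Zainab 1/7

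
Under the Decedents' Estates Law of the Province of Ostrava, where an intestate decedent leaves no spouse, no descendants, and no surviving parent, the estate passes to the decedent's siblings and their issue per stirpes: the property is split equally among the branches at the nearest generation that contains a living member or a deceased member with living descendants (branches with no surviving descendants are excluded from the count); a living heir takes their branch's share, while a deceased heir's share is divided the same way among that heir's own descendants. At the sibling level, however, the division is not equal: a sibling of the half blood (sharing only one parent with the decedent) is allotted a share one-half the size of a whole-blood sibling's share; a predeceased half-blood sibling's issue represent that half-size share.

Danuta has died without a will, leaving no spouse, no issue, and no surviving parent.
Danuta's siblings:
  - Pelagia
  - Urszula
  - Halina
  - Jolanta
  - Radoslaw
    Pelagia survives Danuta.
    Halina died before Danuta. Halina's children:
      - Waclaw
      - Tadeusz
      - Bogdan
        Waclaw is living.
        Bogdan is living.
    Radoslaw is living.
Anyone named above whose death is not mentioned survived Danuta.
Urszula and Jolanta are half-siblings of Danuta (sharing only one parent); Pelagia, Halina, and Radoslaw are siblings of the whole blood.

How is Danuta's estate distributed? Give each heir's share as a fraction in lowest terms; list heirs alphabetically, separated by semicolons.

Bogdan 1/12; Jolanta 1/8; Pelagia 1/4; Radoslaw 1/4; Tadeusz 1/12; Urszula 1/8; Waclaw 1/12

No spouse, descendants, or parent survives, so the estate passes to Danuta's siblings per stirpes.
Half-blood siblings count for one-half the weight of whole-blood siblings at the initial division.
Dividing 1 in proportion to weights (total weight 4): Pelagia (weight 1) → 1/4; Urszula (weight 1/2) → 1/8; Halina (weight 1) → 1/4; Jolanta (weight 1/2) → 1/8; Radoslaw (weight 1) → 1/4.
Pelagia is living and takes 1/4.
Urszula is living and takes 1/8.
Halina predeceased; the 1/4 allotted to Halina's branch passes to Halina's issue by representation.
The 1/4 is divided into 3 equal shares of 1/12 among Waclaw, Tadeusz, Bogdan.
Waclaw is living and takes 1/12.
Tadeusz is living and takes 1/12.
Bogdan is living and takes 1/12.
Jolanta is living and takes 1/8.
Radoslaw is living and takes 1/4.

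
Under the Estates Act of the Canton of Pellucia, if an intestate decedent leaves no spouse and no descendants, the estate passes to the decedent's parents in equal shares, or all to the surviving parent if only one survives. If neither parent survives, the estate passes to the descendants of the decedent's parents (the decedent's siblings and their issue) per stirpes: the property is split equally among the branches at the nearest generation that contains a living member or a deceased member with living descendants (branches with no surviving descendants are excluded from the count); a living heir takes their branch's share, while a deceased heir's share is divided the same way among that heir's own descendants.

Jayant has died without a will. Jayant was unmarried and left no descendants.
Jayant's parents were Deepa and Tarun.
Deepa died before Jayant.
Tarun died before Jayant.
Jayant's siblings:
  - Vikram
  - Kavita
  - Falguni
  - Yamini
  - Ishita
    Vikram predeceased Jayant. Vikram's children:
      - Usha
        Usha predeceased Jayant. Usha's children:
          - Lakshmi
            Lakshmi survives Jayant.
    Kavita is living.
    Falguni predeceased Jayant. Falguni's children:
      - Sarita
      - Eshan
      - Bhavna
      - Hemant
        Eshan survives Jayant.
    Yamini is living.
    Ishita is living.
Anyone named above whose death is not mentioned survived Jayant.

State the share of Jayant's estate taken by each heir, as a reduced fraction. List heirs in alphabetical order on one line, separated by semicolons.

Bhavna 1/20; Eshan 1/20; Hemant 1/20; Ishita 1/5; Kavita 1/5; Lakshmi 1/5; Sarita 1/20; Yamini 1/5

Neither parent survives and there are no descendants, so the estate passes to Jayant's siblings and their issue per stirpes.
The estate is divided into 5 equal shares of 1/5 among Vikram, Kavita, Falguni, Yamini, Ishita.
Vikram predeceased; the 1/5 allotted to Vikram's branch passes to Vikram's issue by representation.
Usha's line is the sole branch at this level, so the full 1/5 passes to Usha's issue by representation.
Lakshmi is the sole taker at this level and receives the full 1/5.
Kavita is living and takes 1/5.
Falguni predeceased; the 1/5 allotted to Falguni's branch passes to Falguni's issue by representation.
The 1/5 is divided into 4 equal shares of 1/20 among Sarita, Eshan, Bhavna, Hemant.
Sarita is living and takes 1/20.
Eshan is living and takes 1/20.
Bhavna is living and takes 1/20.
Hemant is living and takes 1/20.
Yamini is living and takes 1/5.
Ishita is living and takes 1/5.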